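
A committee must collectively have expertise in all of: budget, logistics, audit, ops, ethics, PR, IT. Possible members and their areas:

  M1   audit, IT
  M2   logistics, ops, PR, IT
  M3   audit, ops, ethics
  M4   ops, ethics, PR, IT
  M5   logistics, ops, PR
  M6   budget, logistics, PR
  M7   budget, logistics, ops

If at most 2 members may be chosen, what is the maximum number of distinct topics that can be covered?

Choosing M2, M3 covers {logistics, audit, ops, ethics, PR, IT} — 6 topics.
No choice of 2 members does better; here budget is left uncovered.

6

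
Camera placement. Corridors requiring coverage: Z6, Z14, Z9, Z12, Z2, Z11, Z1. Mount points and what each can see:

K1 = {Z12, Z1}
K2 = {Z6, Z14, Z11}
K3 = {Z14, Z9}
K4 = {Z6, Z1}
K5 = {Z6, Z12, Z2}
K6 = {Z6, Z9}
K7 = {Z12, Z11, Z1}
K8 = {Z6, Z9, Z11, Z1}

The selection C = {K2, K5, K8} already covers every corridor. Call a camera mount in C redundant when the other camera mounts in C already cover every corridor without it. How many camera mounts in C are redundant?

0

Drop K2: Z14 uncovered — not redundant.
Drop K5: Z12, Z2 uncovered — not redundant.
Drop K8: Z9, Z1 uncovered — not redundant.
None of the camera mounts in C is redundant.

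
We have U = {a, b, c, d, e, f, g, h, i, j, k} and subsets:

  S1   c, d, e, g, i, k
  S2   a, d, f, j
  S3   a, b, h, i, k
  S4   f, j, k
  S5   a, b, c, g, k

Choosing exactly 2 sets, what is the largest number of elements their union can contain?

9

Choosing S1, S2 covers {a, c, d, e, f, g, i, j, k} — 9 elements.
No choice of 2 sets does better; here b, h are left uncovered.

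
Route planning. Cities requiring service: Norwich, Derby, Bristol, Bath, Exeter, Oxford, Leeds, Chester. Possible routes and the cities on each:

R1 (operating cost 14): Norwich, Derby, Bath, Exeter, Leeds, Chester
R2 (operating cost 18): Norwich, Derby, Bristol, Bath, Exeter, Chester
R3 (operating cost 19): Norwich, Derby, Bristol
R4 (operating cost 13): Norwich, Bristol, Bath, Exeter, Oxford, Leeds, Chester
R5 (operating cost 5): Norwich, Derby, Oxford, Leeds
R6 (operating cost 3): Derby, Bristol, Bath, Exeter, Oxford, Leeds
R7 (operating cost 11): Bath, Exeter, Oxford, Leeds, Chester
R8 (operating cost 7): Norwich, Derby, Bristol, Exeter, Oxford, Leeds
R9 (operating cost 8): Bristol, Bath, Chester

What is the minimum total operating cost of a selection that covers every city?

R8, R9 cover every city at operating cost 7 + 8 = 15.
Any cover uses at least 2 routes; among all covering selections none totals below 15.
Greedy by coverage-per-operating cost would pick R6, R5, R9 for 16 — worse than the optimum 15.

15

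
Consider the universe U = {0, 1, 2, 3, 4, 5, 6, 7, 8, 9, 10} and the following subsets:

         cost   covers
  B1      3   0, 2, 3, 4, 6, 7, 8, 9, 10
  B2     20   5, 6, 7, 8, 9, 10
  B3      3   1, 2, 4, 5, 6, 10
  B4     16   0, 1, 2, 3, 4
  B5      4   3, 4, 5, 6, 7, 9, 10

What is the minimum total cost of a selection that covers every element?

6

B1, B3 cover every element at cost 3 + 3 = 6.
Any cover uses at least 2 sets; among all covering selections none totals below 6.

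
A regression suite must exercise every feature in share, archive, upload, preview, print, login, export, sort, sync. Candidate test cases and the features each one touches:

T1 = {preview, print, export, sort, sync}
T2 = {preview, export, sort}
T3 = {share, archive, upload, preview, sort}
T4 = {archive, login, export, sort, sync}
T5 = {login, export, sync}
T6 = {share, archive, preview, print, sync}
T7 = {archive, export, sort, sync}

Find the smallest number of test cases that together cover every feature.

T1, T3, T4 together cover {share, archive, upload, preview, print, login, export, sort, sync} — every feature.
No 2 of the 7 test cases cover everything (all 21 pairs fall short), so 3 is minimum.

3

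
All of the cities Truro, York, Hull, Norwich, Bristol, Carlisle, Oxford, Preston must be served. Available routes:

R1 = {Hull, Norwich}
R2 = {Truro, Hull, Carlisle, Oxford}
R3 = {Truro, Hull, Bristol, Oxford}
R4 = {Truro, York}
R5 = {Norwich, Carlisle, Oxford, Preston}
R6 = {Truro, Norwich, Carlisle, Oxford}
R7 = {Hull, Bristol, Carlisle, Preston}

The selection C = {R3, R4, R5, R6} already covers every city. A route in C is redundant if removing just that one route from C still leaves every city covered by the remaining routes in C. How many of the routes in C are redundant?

Drop R3: Hull, Bristol uncovered — not redundant.
Drop R4: York uncovered — not redundant.
Drop R5: Preston uncovered — not redundant.
Drop R6: the rest still cover every city — redundant.
1 redundant: R6.

1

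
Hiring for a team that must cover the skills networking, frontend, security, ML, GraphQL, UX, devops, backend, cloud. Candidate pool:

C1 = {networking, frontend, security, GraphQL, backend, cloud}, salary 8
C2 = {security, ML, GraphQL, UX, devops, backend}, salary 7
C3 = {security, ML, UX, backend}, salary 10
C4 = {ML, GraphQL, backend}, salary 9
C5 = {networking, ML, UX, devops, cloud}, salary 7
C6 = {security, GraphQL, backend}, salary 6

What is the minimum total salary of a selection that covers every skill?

C1, C2 cover every skill at salary 8 + 7 = 15.
Any cover uses at least 2 candidates; among all covering selections none totals below 15.

15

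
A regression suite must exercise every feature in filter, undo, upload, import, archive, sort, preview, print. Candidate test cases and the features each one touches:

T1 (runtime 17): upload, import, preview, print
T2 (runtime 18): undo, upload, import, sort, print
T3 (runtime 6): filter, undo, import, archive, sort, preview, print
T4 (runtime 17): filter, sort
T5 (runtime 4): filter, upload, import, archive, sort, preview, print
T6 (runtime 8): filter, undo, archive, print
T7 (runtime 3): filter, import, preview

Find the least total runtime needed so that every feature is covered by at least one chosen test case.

T3, T5 cover every feature at runtime 6 + 4 = 10.
Any cover uses at least 2 test cases; among all covering selections none totals below 10.

10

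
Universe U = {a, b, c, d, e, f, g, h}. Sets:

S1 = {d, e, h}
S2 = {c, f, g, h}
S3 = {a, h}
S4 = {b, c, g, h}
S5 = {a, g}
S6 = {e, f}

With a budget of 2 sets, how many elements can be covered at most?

6

Choosing S1, S2 covers {c, d, e, f, g, h} — 6 elements.
No choice of 2 sets does better; here a, b are left uncovered.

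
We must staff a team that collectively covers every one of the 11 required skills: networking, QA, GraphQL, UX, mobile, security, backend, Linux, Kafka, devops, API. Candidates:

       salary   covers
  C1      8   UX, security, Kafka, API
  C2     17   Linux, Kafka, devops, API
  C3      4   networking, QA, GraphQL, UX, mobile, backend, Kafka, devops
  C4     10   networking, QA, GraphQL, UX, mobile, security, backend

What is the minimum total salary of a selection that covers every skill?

27

C2, C4 cover every skill at salary 17 + 10 = 27.
Any cover uses at least 2 candidates; among all covering selections none totals below 27.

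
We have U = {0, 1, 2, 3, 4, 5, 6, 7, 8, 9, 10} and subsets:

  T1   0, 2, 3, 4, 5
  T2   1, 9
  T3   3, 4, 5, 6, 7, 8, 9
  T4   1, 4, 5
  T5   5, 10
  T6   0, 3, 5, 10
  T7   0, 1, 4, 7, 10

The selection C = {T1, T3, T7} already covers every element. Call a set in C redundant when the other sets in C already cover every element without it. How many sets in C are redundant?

0

Drop T1: 2 uncovered — not redundant.
Drop T3: 6, 8, 9 uncovered — not redundant.
Drop T7: 1, 10 uncovered — not redundant.
None of the sets in C is redundant.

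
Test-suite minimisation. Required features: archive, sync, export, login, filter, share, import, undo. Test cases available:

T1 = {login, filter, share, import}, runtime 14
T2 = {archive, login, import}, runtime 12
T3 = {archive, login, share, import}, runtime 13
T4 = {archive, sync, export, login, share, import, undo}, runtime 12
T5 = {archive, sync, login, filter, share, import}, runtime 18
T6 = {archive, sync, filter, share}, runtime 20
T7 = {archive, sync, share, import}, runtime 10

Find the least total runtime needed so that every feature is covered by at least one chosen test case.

26

T1, T4 cover every feature at runtime 14 + 12 = 26.
Any cover uses at least 2 test cases; among all covering selections none totals below 26.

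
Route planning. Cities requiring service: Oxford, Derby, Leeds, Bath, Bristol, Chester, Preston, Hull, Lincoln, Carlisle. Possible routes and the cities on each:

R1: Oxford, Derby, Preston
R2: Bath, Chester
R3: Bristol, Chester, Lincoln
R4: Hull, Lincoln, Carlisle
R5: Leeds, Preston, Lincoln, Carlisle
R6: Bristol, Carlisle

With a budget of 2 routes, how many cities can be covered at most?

Choosing R1, R3 covers {Oxford, Derby, Bristol, Chester, Preston, Lincoln} — 6 cities.
No choice of 2 routes does better; here Leeds, Bath, Hull, Carlisle are left uncovered.

6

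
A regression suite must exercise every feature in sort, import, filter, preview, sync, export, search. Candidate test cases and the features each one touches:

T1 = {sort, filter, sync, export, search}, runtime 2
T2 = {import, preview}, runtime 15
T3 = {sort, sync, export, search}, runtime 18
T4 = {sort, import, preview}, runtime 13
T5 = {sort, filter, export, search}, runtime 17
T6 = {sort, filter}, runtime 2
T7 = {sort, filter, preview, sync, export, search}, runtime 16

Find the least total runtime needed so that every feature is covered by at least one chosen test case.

15

T1, T4 cover every feature at runtime 2 + 13 = 15.
Any cover uses at least 2 test cases; among all covering selections none totals below 15.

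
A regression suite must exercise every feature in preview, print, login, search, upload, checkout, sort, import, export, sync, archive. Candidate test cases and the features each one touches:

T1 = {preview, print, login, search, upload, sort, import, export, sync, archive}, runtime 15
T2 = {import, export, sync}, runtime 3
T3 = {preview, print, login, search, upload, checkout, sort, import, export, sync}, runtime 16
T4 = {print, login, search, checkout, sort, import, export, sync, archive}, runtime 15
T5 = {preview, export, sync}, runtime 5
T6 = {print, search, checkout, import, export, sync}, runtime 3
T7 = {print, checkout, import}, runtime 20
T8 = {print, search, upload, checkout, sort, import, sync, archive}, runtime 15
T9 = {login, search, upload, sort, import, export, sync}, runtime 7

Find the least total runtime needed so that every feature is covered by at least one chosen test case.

18

T1, T6 cover every feature at runtime 15 + 3 = 18.
Any cover uses at least 2 test cases; among all covering selections none totals below 18.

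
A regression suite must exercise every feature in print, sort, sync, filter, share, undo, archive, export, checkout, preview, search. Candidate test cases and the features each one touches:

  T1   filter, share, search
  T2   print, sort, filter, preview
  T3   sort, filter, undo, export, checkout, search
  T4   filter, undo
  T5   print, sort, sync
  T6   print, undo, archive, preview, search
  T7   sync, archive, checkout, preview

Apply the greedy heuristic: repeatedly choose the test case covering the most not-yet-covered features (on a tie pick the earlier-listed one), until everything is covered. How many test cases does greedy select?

Pick 1: T3 covers 6 new features (sort, filter, undo, export, checkout, search).
Pick 2: T6 covers 3 new features (print, archive, preview).
Pick 3: T1 covers 1 new features (share).
Pick 4: T5 covers 1 new features (sync).
Greedy uses 4 test cases.

4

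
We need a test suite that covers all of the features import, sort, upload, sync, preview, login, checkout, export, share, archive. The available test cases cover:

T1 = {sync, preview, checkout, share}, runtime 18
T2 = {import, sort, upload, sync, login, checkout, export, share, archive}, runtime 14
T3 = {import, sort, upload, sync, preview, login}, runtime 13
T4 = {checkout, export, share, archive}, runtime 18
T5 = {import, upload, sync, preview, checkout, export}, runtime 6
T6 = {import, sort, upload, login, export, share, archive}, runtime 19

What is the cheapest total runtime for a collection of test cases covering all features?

T2, T5 cover every feature at runtime 14 + 6 = 20.
Any cover uses at least 2 test cases; among all covering selections none totals below 20.

20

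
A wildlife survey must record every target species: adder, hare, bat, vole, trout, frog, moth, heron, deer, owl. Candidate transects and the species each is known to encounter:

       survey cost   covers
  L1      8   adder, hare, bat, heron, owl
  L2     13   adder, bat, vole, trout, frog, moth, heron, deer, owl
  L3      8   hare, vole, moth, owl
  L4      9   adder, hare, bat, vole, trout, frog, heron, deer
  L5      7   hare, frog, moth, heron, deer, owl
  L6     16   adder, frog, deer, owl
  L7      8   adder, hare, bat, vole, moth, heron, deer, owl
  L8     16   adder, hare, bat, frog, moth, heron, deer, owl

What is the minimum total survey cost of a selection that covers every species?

L4, L5 cover every species at survey cost 9 + 7 = 16.
Any cover uses at least 2 transects; among all covering selections none totals below 16.

16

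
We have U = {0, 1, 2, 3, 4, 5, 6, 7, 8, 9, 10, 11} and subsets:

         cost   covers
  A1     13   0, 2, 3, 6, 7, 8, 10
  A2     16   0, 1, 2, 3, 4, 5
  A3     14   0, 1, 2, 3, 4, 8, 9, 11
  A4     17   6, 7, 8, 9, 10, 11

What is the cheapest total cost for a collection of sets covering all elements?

33

A2, A4 cover every element at cost 16 + 17 = 33.
Any cover uses at least 2 sets; among all covering selections none totals below 33.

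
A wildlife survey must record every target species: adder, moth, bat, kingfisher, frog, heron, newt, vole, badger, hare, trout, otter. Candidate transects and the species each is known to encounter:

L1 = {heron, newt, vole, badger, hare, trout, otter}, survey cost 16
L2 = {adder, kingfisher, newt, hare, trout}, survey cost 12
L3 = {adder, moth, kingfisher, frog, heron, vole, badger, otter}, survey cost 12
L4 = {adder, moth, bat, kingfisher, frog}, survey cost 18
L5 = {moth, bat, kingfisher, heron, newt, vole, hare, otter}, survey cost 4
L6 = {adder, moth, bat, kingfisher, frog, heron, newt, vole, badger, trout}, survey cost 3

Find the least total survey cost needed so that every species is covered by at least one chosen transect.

7

L5, L6 cover every species at survey cost 4 + 3 = 7.
Any cover uses at least 2 transects; among all covering selections none totals below 7.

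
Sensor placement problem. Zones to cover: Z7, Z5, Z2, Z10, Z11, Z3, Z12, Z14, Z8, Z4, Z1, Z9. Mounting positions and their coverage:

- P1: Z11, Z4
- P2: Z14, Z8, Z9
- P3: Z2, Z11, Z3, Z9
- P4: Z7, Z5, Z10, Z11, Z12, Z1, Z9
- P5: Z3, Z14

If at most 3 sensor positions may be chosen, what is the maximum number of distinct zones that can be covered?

11

Choosing P2, P3, P4 covers {Z7, Z5, Z2, Z10, Z11, Z3, Z12, Z14, Z8, Z1, Z9} — 11 zones.
No choice of 3 sensor positions does better; here Z4 is left uncovered.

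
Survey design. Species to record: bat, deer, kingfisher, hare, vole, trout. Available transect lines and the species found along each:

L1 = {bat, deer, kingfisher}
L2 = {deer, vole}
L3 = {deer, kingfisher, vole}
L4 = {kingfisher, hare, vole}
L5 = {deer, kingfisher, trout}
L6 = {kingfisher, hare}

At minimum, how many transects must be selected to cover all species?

L1, L4, L5 together cover {bat, deer, kingfisher, hare, vole, trout} — every species.
No 2 of the 6 transects cover everything (all 15 pairs fall short), so 3 is minimum.

3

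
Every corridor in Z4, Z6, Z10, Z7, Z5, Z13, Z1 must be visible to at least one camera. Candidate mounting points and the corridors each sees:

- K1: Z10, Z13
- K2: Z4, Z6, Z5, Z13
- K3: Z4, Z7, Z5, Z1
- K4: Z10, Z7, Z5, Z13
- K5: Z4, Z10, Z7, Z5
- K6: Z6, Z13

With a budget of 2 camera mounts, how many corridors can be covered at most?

6

Choosing K1, K3 covers {Z4, Z10, Z7, Z5, Z13, Z1} — 6 corridors.
No choice of 2 camera mounts does better; here Z6 is left uncovered.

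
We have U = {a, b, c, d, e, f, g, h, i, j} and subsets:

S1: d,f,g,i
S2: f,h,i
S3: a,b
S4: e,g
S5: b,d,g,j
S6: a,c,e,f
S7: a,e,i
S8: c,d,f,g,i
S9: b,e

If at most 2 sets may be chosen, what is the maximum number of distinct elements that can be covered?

8

Choosing S5, S6 covers {a, b, c, d, e, f, g, j} — 8 elements.
No choice of 2 sets does better; here h, i are left uncovered.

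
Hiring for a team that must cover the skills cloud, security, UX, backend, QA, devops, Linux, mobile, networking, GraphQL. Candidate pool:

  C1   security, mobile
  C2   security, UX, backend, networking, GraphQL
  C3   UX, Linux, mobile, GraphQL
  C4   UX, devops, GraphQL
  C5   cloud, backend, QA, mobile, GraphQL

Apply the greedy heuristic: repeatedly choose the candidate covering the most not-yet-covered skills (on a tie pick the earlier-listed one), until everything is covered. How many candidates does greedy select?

4

Pick 1: C2 covers 5 new skills (security, UX, backend, networking, GraphQL).
Pick 2: C5 covers 3 new skills (cloud, QA, mobile).
Pick 3: C3 covers 1 new skills (Linux).
Pick 4: C4 covers 1 new skills (devops).
Greedy uses 4 candidates.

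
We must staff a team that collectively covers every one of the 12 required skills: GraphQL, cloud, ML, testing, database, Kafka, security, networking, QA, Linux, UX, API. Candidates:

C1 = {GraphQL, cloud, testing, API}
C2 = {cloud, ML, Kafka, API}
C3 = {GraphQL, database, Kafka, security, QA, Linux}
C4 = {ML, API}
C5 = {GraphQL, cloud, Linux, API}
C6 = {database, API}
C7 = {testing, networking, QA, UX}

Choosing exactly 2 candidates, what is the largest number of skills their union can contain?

9

Choosing C1, C3 covers {GraphQL, cloud, testing, database, Kafka, security, QA, Linux, API} — 9 skills.
No choice of 2 candidates does better; here ML, networking, UX are left uncovered.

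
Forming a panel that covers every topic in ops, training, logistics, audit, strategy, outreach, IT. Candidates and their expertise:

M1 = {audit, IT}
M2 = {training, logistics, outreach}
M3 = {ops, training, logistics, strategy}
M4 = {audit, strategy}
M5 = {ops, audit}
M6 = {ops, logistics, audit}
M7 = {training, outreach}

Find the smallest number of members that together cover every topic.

3

M1, M2, M3 together cover {ops, training, logistics, audit, strategy, outreach, IT} — every topic.
No 2 of the 7 members cover everything (all 21 pairs fall short), so 3 is minimum.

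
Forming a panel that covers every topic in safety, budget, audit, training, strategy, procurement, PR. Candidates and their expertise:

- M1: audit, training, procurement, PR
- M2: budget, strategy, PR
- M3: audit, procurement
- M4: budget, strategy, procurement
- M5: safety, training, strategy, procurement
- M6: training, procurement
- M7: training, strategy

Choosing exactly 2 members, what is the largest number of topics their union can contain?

Choosing M1, M2 covers {budget, audit, training, strategy, procurement, PR} — 6 topics.
No choice of 2 members does better; here safety is left uncovered.

6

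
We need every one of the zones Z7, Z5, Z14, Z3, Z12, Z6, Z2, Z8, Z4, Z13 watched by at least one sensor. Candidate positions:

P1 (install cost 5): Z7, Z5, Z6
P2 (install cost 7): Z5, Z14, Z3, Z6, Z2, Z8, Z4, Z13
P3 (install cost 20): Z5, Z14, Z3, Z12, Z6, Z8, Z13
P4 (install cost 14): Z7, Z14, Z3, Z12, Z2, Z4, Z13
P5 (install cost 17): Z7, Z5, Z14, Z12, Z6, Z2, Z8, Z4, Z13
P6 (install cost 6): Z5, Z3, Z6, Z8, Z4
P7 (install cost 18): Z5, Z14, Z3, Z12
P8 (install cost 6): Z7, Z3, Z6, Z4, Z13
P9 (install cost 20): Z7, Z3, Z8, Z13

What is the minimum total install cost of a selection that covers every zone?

20

P4, P6 cover every zone at install cost 14 + 6 = 20.
Any cover uses at least 2 sensor positions; among all covering selections none totals below 20.
Greedy by coverage-per-install cost would pick P2, P1, P4 for 26 — worse than the optimum 20.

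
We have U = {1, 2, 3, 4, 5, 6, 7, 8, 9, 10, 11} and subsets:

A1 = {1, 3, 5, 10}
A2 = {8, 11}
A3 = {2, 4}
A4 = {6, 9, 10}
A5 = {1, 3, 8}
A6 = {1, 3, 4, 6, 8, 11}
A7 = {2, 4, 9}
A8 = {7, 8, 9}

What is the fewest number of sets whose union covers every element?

A1, A3, A6, A8 together cover {1, 2, 3, 4, 5, 6, 7, 8, 9, 10, 11} — every element.
No 3 of the 8 sets cover everything (all 56 triples fall short), so 4 is minimum.

4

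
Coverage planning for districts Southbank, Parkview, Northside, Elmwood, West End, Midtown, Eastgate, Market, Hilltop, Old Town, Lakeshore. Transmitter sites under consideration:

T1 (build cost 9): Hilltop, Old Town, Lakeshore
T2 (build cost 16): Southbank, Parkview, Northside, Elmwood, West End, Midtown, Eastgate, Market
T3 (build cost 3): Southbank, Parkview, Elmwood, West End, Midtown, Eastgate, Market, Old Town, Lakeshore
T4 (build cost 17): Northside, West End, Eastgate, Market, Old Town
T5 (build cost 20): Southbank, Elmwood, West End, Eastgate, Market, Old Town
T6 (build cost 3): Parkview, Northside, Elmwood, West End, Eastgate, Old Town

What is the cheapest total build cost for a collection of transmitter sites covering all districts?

15

T1, T3, T6 cover every district at build cost 9 + 3 + 3 = 15.
Any cover uses at least 2 transmitter sites; among all covering selections none totals below 15.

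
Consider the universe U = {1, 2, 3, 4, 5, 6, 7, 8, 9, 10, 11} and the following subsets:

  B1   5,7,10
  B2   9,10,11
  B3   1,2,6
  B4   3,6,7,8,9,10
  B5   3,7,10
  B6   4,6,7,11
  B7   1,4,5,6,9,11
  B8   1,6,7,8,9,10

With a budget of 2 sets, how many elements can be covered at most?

Choosing B4, B7 covers {1, 3, 4, 5, 6, 7, 8, 9, 10, 11} — 10 elements.
No choice of 2 sets does better; here 2 is left uncovered.

10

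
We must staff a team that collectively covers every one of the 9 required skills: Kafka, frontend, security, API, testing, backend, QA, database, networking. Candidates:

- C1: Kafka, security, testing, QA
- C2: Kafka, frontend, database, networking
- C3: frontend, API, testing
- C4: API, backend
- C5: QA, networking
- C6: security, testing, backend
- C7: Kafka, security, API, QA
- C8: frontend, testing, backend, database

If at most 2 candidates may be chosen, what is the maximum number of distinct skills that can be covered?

Choosing C7, C8 covers {Kafka, frontend, security, API, testing, backend, QA, database} — 8 skills.
No choice of 2 candidates does better; here networking is left uncovered.

8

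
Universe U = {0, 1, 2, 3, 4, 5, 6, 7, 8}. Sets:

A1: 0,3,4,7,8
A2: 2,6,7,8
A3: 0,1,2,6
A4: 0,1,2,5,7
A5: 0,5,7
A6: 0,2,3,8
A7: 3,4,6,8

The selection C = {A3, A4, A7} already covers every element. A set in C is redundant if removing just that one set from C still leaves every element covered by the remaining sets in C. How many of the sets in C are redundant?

Drop A3: the rest still cover every element — redundant.
Drop A4: 5, 7 uncovered — not redundant.
Drop A7: 3, 4, 8 uncovered — not redundant.
1 redundant: A3.

1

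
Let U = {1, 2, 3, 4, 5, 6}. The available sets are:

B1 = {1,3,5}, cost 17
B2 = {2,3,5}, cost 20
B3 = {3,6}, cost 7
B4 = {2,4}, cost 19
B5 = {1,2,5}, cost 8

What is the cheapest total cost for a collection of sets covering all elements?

34

B3, B4, B5 cover every element at cost 7 + 19 + 8 = 34.
Any cover uses at least 3 sets; among all covering selections none totals below 34.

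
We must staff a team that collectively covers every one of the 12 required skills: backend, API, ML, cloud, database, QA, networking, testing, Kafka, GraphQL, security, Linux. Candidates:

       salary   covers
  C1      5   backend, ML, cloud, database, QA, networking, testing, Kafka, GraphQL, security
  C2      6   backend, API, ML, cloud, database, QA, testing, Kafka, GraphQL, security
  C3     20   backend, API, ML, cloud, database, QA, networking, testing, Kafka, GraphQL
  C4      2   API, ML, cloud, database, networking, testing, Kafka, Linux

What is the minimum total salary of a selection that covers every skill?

C1, C4 cover every skill at salary 5 + 2 = 7.
Any cover uses at least 2 candidates; among all covering selections none totals below 7.

7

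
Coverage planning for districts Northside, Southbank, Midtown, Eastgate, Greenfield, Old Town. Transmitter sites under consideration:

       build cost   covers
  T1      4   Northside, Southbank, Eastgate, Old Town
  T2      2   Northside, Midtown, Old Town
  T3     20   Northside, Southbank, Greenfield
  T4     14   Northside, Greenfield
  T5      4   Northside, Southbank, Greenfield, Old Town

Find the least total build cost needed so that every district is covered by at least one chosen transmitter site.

T1, T2, T5 cover every district at build cost 4 + 2 + 4 = 10.
Any cover uses at least 3 transmitter sites; among all covering selections none totals below 10.

10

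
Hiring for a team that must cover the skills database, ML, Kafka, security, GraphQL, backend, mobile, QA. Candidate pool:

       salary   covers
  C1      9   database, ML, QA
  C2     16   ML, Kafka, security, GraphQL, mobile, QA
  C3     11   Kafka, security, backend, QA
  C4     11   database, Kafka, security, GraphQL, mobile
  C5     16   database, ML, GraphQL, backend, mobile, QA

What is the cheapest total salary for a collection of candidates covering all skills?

27

C3, C5 cover every skill at salary 11 + 16 = 27.
Any cover uses at least 2 candidates; among all covering selections none totals below 27.
Greedy by coverage-per-salary would pick C4, C1, C3 for 31 — worse than the optimum 27.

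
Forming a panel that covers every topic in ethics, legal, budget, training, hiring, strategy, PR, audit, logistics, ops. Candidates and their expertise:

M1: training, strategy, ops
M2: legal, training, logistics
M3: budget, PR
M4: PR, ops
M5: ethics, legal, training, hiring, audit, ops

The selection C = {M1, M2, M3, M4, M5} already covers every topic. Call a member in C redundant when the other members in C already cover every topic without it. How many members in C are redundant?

Drop M1: strategy uncovered — not redundant.
Drop M2: logistics uncovered — not redundant.
Drop M3: budget uncovered — not redundant.
Drop M4: the rest still cover every topic — redundant.
Drop M5: ethics, hiring, audit uncovered — not redundant.
1 redundant: M4.

1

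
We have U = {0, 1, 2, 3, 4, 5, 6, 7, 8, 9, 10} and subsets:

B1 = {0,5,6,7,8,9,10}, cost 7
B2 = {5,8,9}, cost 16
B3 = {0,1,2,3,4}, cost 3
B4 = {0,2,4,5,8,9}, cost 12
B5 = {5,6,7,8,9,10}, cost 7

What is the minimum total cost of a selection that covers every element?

B1, B3 cover every element at cost 7 + 3 = 10.
Any cover uses at least 2 sets; among all covering selections none totals below 10.

10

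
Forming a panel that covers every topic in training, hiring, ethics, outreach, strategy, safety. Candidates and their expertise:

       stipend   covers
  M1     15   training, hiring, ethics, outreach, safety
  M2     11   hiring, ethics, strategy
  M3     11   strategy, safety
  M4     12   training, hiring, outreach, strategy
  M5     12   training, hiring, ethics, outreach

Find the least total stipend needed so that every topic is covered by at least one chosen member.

M3, M5 cover every topic at stipend 11 + 12 = 23.
Any cover uses at least 2 members; among all covering selections none totals below 23.
Greedy by coverage-per-stipend would pick M1, M2 for 26 — worse than the optimum 23.

23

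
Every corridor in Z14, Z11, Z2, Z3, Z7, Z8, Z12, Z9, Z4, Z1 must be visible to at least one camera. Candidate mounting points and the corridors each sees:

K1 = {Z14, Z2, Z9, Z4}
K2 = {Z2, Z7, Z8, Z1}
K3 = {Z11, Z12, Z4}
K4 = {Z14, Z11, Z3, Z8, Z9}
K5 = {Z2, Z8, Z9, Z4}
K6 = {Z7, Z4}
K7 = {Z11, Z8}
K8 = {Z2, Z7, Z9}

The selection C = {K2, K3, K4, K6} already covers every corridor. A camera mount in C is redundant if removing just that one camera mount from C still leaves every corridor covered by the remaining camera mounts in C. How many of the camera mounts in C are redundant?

1

Drop K2: Z2, Z1 uncovered — not redundant.
Drop K3: Z12 uncovered — not redundant.
Drop K4: Z14, Z3, Z9 uncovered — not redundant.
Drop K6: the rest still cover every corridor — redundant.
1 redundant: K6.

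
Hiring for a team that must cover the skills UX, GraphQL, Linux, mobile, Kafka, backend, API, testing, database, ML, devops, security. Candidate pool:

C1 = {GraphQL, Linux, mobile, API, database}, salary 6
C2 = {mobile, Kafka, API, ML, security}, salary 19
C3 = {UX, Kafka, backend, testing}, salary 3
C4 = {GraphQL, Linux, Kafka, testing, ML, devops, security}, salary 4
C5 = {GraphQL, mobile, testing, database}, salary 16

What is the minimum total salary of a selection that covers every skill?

13

C1, C3, C4 cover every skill at salary 6 + 3 + 4 = 13.
Any cover uses at least 3 candidates; among all covering selections none totals below 13.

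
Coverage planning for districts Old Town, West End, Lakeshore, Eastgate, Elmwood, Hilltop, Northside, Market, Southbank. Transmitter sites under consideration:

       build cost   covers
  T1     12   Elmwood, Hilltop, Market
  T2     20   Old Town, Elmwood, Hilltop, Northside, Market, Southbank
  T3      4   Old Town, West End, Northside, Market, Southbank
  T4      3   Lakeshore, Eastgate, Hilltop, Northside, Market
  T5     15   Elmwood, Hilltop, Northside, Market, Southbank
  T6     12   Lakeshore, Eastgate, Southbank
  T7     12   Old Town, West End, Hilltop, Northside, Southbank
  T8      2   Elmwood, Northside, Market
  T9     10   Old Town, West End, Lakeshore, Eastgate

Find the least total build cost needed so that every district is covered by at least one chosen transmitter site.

9

T3, T4, T8 cover every district at build cost 4 + 3 + 2 = 9.
Any cover uses at least 2 transmitter sites; among all covering selections none totals below 9.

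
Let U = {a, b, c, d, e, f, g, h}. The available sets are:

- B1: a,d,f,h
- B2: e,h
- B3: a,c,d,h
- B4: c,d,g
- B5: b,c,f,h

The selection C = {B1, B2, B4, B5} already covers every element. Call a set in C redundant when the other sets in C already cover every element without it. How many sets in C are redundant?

0

Drop B1: a uncovered — not redundant.
Drop B2: e uncovered — not redundant.
Drop B4: g uncovered — not redundant.
Drop B5: b uncovered — not redundant.
None of the sets in C is redundant.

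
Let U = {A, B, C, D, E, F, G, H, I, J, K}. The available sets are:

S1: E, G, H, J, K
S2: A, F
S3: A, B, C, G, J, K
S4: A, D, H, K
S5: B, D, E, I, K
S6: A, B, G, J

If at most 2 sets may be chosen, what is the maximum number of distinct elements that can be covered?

9

Choosing S3, S5 covers {A, B, C, D, E, G, I, J, K} — 9 elements.
No choice of 2 sets does better; here F, H are left uncovered.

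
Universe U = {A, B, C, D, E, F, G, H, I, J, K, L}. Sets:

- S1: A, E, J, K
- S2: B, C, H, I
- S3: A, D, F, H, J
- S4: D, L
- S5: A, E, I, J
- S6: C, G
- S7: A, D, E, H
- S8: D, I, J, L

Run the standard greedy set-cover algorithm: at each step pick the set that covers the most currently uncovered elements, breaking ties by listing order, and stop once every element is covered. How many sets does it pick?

5

Pick 1: S3 covers 5 new elements (A, D, F, H, J).
Pick 2: S2 covers 3 new elements (B, C, I).
Pick 3: S1 covers 2 new elements (E, K).
Pick 4: S4 covers 1 new elements (L).
Pick 5: S6 covers 1 new elements (G).
Greedy uses 5 sets.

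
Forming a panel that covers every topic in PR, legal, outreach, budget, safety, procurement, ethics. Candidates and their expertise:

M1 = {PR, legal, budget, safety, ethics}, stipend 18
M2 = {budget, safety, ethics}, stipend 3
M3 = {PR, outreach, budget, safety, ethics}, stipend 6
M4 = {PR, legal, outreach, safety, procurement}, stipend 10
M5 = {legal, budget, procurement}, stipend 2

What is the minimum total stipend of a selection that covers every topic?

8

M3, M5 cover every topic at stipend 6 + 2 = 8.
Any cover uses at least 2 members; among all covering selections none totals below 8.
Greedy by coverage-per-stipend would pick M5, M2, M3 for 11 — worse than the optimum 8.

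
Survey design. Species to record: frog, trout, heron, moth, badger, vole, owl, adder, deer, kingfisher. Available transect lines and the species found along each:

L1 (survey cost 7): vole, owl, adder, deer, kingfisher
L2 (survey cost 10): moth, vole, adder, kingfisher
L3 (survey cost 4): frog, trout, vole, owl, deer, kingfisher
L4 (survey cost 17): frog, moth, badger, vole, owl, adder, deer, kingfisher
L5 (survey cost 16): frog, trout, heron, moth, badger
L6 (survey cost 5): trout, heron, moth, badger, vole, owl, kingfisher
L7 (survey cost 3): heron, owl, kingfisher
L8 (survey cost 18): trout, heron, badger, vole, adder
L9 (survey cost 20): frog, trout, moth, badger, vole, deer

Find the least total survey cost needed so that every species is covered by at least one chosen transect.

L1, L3, L6 cover every species at survey cost 7 + 4 + 5 = 16.
Any cover uses at least 2 transects; among all covering selections none totals below 16.

16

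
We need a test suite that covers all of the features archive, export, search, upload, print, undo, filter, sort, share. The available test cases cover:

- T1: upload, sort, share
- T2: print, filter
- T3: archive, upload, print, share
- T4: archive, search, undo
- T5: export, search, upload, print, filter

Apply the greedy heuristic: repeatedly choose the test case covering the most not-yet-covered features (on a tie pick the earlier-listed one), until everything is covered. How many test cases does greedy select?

3

Pick 1: T5 covers 5 new features (export, search, upload, print, filter).
Pick 2: T1 covers 2 new features (sort, share).
Pick 3: T4 covers 2 new features (archive, undo).
Greedy uses 3 test cases.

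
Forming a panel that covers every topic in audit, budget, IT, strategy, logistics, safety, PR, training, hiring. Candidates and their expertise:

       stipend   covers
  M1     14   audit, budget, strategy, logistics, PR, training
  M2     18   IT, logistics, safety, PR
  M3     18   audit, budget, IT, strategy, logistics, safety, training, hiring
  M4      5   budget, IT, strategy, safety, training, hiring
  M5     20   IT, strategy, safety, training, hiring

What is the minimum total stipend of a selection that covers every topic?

19

M1, M4 cover every topic at stipend 14 + 5 = 19.
Any cover uses at least 2 members; among all covering selections none totals below 19.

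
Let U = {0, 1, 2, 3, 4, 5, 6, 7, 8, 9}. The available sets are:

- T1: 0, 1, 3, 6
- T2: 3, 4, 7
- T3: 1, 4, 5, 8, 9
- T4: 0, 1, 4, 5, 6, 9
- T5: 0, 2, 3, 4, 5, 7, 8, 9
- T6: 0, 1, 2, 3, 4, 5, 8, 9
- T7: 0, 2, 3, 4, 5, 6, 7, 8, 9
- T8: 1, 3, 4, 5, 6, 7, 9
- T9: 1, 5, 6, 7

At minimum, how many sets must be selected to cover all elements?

T1, T5 together cover {0, 1, 2, 3, 4, 5, 6, 7, 8, 9} — every element.
No single set contains all 10 elements, so 2 is optimal.

2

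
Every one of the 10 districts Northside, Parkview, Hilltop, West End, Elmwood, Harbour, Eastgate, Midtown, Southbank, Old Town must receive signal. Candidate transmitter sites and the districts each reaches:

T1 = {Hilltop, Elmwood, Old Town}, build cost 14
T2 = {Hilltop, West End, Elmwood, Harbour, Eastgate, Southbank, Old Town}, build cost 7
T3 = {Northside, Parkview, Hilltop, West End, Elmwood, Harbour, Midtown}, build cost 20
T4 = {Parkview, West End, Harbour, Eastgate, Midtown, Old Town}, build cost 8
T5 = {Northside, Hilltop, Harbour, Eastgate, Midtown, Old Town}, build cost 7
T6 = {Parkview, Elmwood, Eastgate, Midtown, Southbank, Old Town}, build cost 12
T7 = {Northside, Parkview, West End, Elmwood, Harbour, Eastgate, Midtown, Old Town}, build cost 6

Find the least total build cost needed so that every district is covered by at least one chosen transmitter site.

T2, T7 cover every district at build cost 7 + 6 = 13.
Any cover uses at least 2 transmitter sites; among all covering selections none totals below 13.

13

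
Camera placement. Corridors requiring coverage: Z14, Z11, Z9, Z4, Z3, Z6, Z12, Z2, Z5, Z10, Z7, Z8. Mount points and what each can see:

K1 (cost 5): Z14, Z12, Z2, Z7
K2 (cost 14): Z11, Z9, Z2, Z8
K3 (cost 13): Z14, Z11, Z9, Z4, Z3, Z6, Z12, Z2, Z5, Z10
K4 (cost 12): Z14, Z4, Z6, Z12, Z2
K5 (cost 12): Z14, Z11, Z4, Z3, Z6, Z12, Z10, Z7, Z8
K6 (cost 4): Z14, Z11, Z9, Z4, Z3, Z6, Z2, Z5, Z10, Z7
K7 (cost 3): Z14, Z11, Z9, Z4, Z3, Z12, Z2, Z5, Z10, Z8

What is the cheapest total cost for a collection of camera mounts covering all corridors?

K6, K7 cover every corridor at cost 4 + 3 = 7.
Any cover uses at least 2 camera mounts; among all covering selections none totals below 7.

7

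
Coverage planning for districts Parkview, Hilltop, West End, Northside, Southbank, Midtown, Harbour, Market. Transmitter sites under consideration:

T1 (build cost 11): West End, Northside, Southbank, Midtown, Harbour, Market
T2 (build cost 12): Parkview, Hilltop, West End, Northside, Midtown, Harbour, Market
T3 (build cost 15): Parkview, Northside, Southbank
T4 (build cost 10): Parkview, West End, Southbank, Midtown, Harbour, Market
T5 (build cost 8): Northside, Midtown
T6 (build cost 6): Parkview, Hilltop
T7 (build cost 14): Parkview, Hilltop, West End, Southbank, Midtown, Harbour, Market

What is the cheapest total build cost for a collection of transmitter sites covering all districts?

T1, T6 cover every district at build cost 11 + 6 = 17.
Any cover uses at least 2 transmitter sites; among all covering selections none totals below 17.
Greedy by coverage-per-build cost would pick T4, T2 for 22 — worse than the optimum 17.

17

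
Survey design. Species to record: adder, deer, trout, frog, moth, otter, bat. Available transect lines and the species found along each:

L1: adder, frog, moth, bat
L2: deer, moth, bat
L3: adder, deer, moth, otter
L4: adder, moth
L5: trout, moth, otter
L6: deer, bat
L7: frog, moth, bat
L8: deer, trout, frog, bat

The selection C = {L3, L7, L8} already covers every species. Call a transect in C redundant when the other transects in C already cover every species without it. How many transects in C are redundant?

Drop L3: adder, otter uncovered — not redundant.
Drop L7: the rest still cover every species — redundant.
Drop L8: trout uncovered — not redundant.
1 redundant: L7.

1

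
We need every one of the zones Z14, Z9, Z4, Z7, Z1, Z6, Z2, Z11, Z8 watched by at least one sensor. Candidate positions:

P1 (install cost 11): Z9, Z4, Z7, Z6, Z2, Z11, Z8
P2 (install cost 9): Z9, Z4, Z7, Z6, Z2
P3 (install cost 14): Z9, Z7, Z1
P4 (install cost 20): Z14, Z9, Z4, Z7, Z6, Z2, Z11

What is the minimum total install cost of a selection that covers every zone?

45

P1, P3, P4 cover every zone at install cost 11 + 14 + 20 = 45.
Any cover uses at least 3 sensor positions; among all covering selections none totals below 45.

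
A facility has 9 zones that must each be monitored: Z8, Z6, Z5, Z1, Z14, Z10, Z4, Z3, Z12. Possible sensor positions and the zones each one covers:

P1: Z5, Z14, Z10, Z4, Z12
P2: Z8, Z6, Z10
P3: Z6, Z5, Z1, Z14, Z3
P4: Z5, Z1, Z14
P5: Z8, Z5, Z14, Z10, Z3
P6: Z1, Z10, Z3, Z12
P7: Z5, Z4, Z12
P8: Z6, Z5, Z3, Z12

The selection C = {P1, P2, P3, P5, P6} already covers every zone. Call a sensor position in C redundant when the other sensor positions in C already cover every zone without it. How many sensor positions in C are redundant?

Drop P1: Z4 uncovered — not redundant.
Drop P2: the rest still cover every zone — redundant.
Drop P3: the rest still cover every zone — redundant.
Drop P5: the rest still cover every zone — redundant.
Drop P6: the rest still cover every zone — redundant.
4 redundant: P2, P3, P5, P6.

4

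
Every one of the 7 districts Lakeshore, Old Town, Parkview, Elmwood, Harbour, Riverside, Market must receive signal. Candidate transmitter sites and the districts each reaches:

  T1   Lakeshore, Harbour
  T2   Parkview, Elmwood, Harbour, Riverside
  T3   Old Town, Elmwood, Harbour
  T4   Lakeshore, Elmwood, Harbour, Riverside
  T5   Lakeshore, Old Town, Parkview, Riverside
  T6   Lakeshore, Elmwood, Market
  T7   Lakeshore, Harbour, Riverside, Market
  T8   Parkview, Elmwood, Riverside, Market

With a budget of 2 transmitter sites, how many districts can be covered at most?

6

Choosing T1, T8 covers {Lakeshore, Parkview, Elmwood, Harbour, Riverside, Market} — 6 districts.
No choice of 2 transmitter sites does better; here Old Town is left uncovered.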